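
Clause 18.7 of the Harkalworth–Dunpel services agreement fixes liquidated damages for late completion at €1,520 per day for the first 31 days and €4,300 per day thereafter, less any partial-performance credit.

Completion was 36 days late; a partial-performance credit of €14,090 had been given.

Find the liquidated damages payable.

First 31 days: 31 × €1,520 = €47,120
Remaining days: (36 − 31) × €4,300 = €21,500
Accrued per-day damages: €47,120 + €21,500 = €68,620
Less partial-performance credit: €68,620 − €14,090 = €54,530

€54,530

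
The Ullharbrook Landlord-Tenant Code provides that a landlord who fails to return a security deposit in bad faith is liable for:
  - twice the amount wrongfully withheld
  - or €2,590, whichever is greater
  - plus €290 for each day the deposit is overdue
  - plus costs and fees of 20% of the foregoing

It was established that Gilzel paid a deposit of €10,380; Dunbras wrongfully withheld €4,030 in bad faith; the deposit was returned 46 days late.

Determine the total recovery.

€25,680

Doubled: 2 × €4,030 = €8,060
Minimum €2,590: €8,060 meets the minimum, no increase.
Late-return penalty: 46 × €290 = €13,340
Damages plus late penalty: €8,060 + €13,340 = €21,400
Costs and fees: 20% of €21,400 = €4,280
Total recovery: €21,400 + €4,280 = €25,680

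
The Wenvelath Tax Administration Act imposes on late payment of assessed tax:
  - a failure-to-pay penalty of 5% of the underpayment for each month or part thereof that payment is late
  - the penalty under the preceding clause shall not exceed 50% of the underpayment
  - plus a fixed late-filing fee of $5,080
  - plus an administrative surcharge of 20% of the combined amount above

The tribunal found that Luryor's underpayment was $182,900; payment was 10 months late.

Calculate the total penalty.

$115,836

Accrued rate: 5% × 10 = 50%, capped at 50% → 50%
Failure-to-pay penalty: 50% of $182,900 = $91,450
Penalty before surcharge: $91,450 + $5,080 = $96,530
Administrative surcharge: 20% of $96,530 = $19,306
Total penalty: $96,530 + $19,306 = $115,836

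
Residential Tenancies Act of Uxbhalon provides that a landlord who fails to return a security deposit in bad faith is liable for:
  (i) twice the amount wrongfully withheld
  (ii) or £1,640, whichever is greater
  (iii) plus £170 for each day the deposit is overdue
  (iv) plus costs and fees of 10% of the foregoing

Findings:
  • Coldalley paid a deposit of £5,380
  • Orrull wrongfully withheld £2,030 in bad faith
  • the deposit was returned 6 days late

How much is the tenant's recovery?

Doubled: 2 × £2,030 = £4,060
Minimum £1,640: £4,060 meets the minimum, no increase.
Late-return penalty: 6 × £170 = £1,020
Damages plus late penalty: £4,060 + £1,020 = £5,080
Costs and fees: 10% of £5,080 = £508
Total recovery: £5,080 + £508 = £5,588

Recovery: £5,588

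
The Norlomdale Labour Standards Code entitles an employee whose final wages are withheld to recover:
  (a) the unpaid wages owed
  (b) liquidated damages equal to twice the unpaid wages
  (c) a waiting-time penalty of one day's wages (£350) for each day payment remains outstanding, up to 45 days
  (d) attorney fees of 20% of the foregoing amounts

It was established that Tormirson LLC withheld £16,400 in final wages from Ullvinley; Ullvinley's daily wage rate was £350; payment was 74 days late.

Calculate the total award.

£77,940

Doubled: 2 × £16,400 = £32,800
Penalty days: min(74, 45) = 45
Waiting-time penalty: 45 × £350 = £15,750
Subtotal: £16,400 + £32,800 + £15,750 = £64,950
Attorney fees: 20% of £64,950 = £12,990
Total award: £64,950 + £12,990 = £77,940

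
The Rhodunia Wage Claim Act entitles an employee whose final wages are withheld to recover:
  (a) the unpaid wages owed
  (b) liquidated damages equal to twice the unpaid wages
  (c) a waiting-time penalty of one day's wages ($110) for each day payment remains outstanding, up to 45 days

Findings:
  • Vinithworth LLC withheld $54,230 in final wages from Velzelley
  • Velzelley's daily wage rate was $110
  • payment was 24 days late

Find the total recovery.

$165,330

Doubled: 2 × $54,230 = $108,460
Penalty days: min(24, 45) = 24
Waiting-time penalty: 24 × $110 = $2,640
Total award: $54,230 + $108,460 + $2,640 = $165,330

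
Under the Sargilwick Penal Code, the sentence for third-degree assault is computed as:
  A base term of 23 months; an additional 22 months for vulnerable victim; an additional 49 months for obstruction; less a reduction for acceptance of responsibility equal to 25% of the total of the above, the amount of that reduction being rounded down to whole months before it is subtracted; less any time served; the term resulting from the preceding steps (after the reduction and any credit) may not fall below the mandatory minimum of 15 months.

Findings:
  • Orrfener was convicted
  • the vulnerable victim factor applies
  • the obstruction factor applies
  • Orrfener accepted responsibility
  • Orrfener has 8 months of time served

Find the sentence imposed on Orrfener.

Vulnerable victim enhancement: +22 months
Obstruction enhancement: +49 months
Adjusted term: 23 months + 22 months + 49 months = 94 months
Acceptance of responsibility reduction: 25% of 94 months = 23 months (rounded down)
After reduction: 94 − 23 = 71 months
Less time served: 71 months − 8 months = 63 months
Minimum 15 months: 63 months meets the minimum, no increase.

Sentence: 63 months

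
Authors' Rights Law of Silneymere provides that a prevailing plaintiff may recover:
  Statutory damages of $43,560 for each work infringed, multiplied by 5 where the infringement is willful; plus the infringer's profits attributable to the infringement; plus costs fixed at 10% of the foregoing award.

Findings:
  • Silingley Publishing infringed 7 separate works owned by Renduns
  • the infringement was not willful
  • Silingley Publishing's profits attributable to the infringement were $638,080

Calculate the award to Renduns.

$1,037,300

Statutory damages: 7 × $43,560 = $304,920
Infringement not willful: no ×5 enhancement.
Combined award: $304,920 + $638,080 = $943,000
Costs: 10% of $943,000 = $94,300
Award plus costs: $943,000 + $94,300 = $1,037,300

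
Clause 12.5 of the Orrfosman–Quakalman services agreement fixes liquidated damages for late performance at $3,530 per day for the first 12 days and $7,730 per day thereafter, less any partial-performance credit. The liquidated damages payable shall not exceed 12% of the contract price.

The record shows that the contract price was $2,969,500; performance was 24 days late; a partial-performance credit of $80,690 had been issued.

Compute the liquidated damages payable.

First 12 days: 12 × $3,530 = $42,360
Remaining days: (24 − 12) × $7,730 = $92,760
Accrued per-day damages: $42,360 + $92,760 = $135,120
Less partial-performance credit: $135,120 − $80,690 = $54,430
Cap: 12% of $2,969,500 = $356,340
Cap at $356,340: $54,430 is within the cap, no reduction.

Liquidated damages: $54,430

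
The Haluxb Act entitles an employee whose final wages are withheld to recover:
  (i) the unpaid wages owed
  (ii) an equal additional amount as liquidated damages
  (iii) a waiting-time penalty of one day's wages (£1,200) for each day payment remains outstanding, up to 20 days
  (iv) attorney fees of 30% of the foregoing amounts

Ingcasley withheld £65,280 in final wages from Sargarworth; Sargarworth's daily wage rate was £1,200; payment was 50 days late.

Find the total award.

Liquidated damages (equal amount): £65,280
Penalty days: min(50, 20) = 20
Waiting-time penalty: 20 × £1,200 = £24,000
Subtotal: £65,280 + £65,280 + £24,000 = £154,560
Attorney fees: 30% of £154,560 = £46,368
Total award: £154,560 + £46,368 = £200,928

Total award: £200,928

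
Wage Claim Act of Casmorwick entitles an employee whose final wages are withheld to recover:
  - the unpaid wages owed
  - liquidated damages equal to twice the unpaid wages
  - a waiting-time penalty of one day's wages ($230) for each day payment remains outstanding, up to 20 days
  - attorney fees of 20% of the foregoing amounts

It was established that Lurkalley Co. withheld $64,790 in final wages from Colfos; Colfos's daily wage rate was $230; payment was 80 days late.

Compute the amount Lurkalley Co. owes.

Total award: $238,764

Doubled: 2 × $64,790 = $129,580
Penalty days: min(80, 20) = 20
Waiting-time penalty: 20 × $230 = $4,600
Subtotal: $64,790 + $129,580 + $4,600 = $198,970
Attorney fees: 20% of $198,970 = $39,794
Total award: $198,970 + $39,794 = $238,764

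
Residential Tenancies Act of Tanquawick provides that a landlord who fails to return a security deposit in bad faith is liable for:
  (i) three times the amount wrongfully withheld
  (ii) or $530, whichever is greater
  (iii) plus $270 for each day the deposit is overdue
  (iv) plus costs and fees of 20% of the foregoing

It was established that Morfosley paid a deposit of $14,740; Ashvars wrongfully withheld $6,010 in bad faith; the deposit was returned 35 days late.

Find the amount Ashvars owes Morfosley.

Trebled: 3 × $6,010 = $18,030
Minimum $530: $18,030 meets the minimum, no increase.
Late-return penalty: 35 × $270 = $9,450
Damages plus late penalty: $18,030 + $9,450 = $27,480
Costs and fees: 20% of $27,480 = $5,496
Total recovery: $27,480 + $5,496 = $32,976

Recovery: $32,976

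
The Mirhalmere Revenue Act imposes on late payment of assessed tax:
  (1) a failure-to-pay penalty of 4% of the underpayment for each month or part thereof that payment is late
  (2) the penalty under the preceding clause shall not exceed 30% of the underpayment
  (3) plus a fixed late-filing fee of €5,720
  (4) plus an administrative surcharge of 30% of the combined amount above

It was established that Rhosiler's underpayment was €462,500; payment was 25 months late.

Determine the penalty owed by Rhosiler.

€187,811

Accrued rate: 4% × 25 = 100%, capped at 30% → 30%
Failure-to-pay penalty: 30% of €462,500 = €138,750
Penalty before surcharge: €138,750 + €5,720 = €144,470
Administrative surcharge: 30% of €144,470 = €43,341
Total penalty: €144,470 + €43,341 = €187,811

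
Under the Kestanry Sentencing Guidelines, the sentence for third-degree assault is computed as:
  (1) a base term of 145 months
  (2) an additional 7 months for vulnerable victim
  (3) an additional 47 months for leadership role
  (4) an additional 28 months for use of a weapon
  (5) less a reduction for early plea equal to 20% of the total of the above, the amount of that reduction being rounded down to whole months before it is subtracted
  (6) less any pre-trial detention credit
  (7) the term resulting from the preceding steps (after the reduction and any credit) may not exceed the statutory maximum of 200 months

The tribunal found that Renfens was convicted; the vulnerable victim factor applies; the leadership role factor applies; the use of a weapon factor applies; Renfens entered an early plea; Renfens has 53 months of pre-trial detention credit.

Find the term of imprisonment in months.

Vulnerable victim enhancement: +7 months
Leadership role enhancement: +47 months
Use of a weapon enhancement: +28 months
Adjusted term: 145 months + 7 months + 47 months + 28 months = 227 months
Early plea reduction: 20% of 227 months = 45 months (rounded down)
After reduction: 227 − 45 = 182 months
Less pre-trial detention credit: 182 months − 53 months = 129 months
Cap at 200 months: 129 months is within the cap, no reduction.

129 months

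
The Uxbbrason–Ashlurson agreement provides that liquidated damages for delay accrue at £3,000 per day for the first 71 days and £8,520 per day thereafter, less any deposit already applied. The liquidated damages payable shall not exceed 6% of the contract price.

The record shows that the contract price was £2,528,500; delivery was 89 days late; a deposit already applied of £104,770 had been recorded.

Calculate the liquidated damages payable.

First 71 days: 71 × £3,000 = £213,000
Remaining days: (89 − 71) × £8,520 = £153,360
Accrued per-day damages: £213,000 + £153,360 = £366,360
Less deposit already applied: £366,360 − £104,770 = £261,590
Cap: 6% of £2,528,500 = £151,710
Cap at £151,710: £261,590 exceeds the cap → £151,710

£151,710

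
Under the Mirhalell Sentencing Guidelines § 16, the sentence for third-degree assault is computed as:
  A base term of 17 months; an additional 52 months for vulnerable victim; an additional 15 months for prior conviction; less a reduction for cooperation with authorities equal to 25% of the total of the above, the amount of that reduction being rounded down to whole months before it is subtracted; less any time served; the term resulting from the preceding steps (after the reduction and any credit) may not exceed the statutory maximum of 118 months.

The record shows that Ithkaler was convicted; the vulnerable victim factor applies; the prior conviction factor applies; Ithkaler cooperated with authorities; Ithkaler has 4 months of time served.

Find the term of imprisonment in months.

59 months

Vulnerable victim enhancement: +52 months
Prior conviction enhancement: +15 months
Adjusted term: 17 months + 52 months + 15 months = 84 months
Cooperation with authorities reduction: 25% of 84 months = 21 months (rounded down)
After reduction: 84 − 21 = 63 months
Less time served: 63 months − 4 months = 59 months
Cap at 118 months: 59 months is within the cap, no reduction.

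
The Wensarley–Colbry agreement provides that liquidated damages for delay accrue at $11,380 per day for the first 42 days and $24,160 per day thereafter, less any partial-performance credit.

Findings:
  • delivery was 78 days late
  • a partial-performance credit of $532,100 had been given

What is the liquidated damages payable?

First 42 days: 42 × $11,380 = $477,960
Remaining days: (78 − 42) × $24,160 = $869,760
Accrued per-day damages: $477,960 + $869,760 = $1,347,720
Less partial-performance credit: $1,347,720 − $532,100 = $815,620

$815,620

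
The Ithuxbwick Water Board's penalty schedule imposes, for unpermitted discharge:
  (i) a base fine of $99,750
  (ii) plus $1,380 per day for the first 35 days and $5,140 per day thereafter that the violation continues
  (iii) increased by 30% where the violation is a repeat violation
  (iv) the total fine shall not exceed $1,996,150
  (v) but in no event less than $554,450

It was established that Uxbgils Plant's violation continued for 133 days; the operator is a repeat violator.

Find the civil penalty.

$847,301

First 35 days: 35 × $1,380 = $48,300
Remaining days: (133 − 35) × $5,140 = $503,720
Per-day component: $48,300 + $503,720 = $552,020
Base plus per-day: $99,750 + $552,020 = $651,770
Enhancement: 30% of $651,770 = $195,531
Enhanced fine: $651,770 + $195,531 = $847,301
Cap at $1,996,150: $847,301 is within the cap, no reduction.
Minimum $554,450: $847,301 meets the minimum, no increase.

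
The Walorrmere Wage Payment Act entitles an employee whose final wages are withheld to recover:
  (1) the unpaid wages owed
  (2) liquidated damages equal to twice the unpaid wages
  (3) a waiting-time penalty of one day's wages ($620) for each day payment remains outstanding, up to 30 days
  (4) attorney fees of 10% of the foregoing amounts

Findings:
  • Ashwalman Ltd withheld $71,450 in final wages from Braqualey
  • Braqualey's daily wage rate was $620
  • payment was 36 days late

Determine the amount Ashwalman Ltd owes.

$256,245

Doubled: 2 × $71,450 = $142,900
Penalty days: min(36, 30) = 30
Waiting-time penalty: 30 × $620 = $18,600
Subtotal: $71,450 + $142,900 + $18,600 = $232,950
Attorney fees: 10% of $232,950 = $23,295
Total award: $232,950 + $23,295 = $256,245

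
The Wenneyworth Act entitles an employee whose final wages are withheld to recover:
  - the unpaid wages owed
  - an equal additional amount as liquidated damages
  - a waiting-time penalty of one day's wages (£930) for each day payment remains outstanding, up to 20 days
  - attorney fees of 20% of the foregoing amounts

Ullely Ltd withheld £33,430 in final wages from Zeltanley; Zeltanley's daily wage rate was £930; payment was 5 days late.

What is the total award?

Liquidated damages (equal amount): £33,430
Penalty days: min(5, 20) = 5
Waiting-time penalty: 5 × £930 = £4,650
Subtotal: £33,430 + £33,430 + £4,650 = £71,510
Attorney fees: 20% of £71,510 = £14,302
Total award: £71,510 + £14,302 = £85,812

£85,812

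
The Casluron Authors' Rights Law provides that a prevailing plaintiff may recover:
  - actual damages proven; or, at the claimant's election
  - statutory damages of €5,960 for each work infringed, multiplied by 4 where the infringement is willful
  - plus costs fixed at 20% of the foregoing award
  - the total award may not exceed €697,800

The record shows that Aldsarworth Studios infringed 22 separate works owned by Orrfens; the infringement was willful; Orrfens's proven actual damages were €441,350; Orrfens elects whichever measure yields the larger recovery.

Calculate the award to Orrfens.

Award: €629,376

Statutory damages: 22 × €5,960 = €131,120
Multiplied by 4: 4 × €131,120 = €524,480
Greater of actual damages (€441,350) or enhanced statutory damages (€524,480): €524,480
Costs: 20% of €524,480 = €104,896
Award plus costs: €524,480 + €104,896 = €629,376
Cap at €697,800: €629,376 is within the cap, no reduction.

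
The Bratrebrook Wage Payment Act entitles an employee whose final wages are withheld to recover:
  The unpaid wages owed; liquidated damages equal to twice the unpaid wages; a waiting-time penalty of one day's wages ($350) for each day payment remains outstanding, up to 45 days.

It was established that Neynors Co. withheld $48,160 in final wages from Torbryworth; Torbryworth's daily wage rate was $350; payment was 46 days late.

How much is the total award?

Doubled: 2 × $48,160 = $96,320
Penalty days: min(46, 45) = 45
Waiting-time penalty: 45 × $350 = $15,750
Total award: $48,160 + $96,320 + $15,750 = $160,230

$160,230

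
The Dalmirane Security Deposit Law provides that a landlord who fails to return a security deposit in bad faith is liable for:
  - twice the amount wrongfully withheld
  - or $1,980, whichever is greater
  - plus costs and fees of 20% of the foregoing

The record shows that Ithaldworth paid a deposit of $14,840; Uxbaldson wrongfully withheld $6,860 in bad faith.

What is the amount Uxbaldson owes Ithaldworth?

$16,464

Doubled: 2 × $6,860 = $13,720
Minimum $1,980: $13,720 meets the minimum, no increase.
Costs and fees: 20% of $13,720 = $2,744
Total recovery: $13,720 + $2,744 = $16,464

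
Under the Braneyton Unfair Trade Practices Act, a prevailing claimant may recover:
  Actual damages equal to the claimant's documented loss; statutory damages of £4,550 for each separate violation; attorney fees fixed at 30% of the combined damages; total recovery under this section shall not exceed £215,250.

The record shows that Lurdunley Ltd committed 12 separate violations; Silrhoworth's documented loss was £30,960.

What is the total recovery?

£111,228

Statutory damages: 12 × £4,550 = £54,600
Combined damages: £30,960 + £54,600 = £85,560
Attorney fees: 30% of £85,560 = £25,668
Total before cap: £85,560 + £25,668 = £111,228
Cap at £215,250: £111,228 is within the cap, no reduction.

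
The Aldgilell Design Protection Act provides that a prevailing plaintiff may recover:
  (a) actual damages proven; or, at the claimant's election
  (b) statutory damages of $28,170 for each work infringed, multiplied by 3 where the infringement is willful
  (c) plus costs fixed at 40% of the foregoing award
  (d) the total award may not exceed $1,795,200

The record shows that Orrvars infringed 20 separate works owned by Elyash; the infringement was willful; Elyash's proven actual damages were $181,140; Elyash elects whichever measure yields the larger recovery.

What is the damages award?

Statutory damages: 20 × $28,170 = $563,400
Trebled: 3 × $563,400 = $1,690,200
Greater of actual damages ($181,140) or enhanced statutory damages ($1,690,200): $1,690,200
Costs: 40% of $1,690,200 = $676,080
Award plus costs: $1,690,200 + $676,080 = $2,366,280
Cap at $1,795,200: $2,366,280 exceeds the cap → $1,795,200

Award: $1,795,200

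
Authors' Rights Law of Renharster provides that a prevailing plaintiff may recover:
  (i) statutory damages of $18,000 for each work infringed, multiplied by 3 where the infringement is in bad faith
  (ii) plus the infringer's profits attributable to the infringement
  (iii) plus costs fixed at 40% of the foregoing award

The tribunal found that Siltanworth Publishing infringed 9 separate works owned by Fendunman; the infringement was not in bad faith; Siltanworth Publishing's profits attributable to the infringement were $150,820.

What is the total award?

Statutory damages: 9 × $18,000 = $162,000
Infringement not in bad faith: no ×3 enhancement.
Combined award: $162,000 + $150,820 = $312,820
Costs: 40% of $312,820 = $125,128
Award plus costs: $312,820 + $125,128 = $437,948

$437,948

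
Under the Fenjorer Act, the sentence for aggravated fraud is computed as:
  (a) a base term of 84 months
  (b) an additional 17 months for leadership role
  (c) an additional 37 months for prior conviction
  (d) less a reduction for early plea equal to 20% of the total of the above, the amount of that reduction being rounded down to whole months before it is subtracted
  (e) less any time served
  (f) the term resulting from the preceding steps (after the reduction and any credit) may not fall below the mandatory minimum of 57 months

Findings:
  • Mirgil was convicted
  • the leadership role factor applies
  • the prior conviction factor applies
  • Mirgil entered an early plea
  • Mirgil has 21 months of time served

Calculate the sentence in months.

Leadership role enhancement: +17 months
Prior conviction enhancement: +37 months
Adjusted term: 84 months + 17 months + 37 months = 138 months
Early plea reduction: 20% of 138 months = 27 months (rounded down)
After reduction: 138 − 27 = 111 months
Less time served: 111 months − 21 months = 90 months
Minimum 57 months: 90 months meets the minimum, no increase.

90 months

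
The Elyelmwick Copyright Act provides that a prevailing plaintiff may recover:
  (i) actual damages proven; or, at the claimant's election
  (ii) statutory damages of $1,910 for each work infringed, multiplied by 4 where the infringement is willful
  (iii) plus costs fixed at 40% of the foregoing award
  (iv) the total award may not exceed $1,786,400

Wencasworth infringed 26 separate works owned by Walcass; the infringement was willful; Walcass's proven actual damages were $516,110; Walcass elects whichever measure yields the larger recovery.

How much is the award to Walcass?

Statutory damages: 26 × $1,910 = $49,660
Multiplied by 4: 4 × $49,660 = $198,640
Greater of actual damages ($516,110) or enhanced statutory damages ($198,640): $516,110
Costs: 40% of $516,110 = $206,444
Award plus costs: $516,110 + $206,444 = $722,554
Cap at $1,786,400: $722,554 is within the cap, no reduction.

$722,554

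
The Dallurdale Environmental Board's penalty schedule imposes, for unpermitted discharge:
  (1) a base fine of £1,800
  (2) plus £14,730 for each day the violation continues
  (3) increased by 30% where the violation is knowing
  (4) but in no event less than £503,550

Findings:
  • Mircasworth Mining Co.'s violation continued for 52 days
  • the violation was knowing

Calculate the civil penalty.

Per-day component: 52 × £14,730 = £765,960
Base plus per-day: £1,800 + £765,960 = £767,760
Enhancement: 30% of £767,760 = £230,328
Enhanced fine: £767,760 + £230,328 = £998,088
Minimum £503,550: £998,088 meets the minimum, no increase.

Civil penalty: £998,088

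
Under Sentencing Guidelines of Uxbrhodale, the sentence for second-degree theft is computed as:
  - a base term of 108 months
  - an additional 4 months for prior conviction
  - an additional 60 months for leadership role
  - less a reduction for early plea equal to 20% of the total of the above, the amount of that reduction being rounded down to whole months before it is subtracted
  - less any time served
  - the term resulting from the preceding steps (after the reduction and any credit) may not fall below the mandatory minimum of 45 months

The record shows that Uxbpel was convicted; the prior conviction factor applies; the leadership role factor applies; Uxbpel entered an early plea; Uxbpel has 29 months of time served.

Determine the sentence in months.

109 months

Prior conviction enhancement: +4 months
Leadership role enhancement: +60 months
Adjusted term: 108 months + 4 months + 60 months = 172 months
Early plea reduction: 20% of 172 months = 34 months (rounded down)
After reduction: 172 − 34 = 138 months
Less time served: 138 months − 29 months = 109 months
Minimum 45 months: 109 months meets the minimum, no increase.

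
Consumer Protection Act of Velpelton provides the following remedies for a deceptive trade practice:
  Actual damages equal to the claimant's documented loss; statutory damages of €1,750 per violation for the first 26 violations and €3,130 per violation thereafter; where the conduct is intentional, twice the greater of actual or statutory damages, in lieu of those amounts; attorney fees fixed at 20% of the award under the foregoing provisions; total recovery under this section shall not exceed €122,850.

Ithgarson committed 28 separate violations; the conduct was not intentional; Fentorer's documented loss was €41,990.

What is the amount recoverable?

First 26 violations: 26 × €1,750 = €45,500
Remaining violations: (28 − 26) × €3,130 = €6,260
Statutory damages: €45,500 + €6,260 = €51,760
Conduct not intentional: the in-lieu enhancement does not apply.
Actual plus statutory damages: €41,990 + €51,760 = €93,750
Attorney fees: 20% of €93,750 = €18,750
Total before cap: €93,750 + €18,750 = €112,500
Cap at €122,850: €112,500 is within the cap, no reduction.

Total recovery: €112,500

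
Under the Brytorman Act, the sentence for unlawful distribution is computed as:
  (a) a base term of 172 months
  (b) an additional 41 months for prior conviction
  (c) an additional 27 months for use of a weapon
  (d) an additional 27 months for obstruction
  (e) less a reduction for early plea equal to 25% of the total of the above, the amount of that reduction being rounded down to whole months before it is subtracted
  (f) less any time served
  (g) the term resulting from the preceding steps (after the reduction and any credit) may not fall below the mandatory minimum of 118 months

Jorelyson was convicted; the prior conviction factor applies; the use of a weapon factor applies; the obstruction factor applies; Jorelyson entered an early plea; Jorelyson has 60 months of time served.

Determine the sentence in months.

Prior conviction enhancement: +41 months
Use of a weapon enhancement: +27 months
Obstruction enhancement: +27 months
Adjusted term: 172 months + 41 months + 27 months + 27 months = 267 months
Early plea reduction: 25% of 267 months = 66 months (rounded down)
After reduction: 267 − 66 = 201 months
Less time served: 201 months − 60 months = 141 months
Minimum 118 months: 141 months meets the minimum, no increase.

141 months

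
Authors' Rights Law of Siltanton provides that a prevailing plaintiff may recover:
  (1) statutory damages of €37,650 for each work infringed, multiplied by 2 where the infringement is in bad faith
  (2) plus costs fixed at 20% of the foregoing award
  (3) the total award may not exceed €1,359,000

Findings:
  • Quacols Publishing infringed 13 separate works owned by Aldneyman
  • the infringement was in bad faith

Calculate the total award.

Statutory damages: 13 × €37,650 = €489,450
Doubled: 2 × €489,450 = €978,900
Costs: 20% of €978,900 = €195,780
Award plus costs: €978,900 + €195,780 = €1,174,680
Cap at €1,359,000: €1,174,680 is within the cap, no reduction.

€1,174,680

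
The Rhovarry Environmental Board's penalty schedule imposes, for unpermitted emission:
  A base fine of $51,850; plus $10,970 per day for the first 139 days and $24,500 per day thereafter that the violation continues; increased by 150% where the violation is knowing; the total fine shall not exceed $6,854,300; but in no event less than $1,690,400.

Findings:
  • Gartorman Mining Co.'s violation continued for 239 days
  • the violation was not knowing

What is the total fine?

$4,026,680

First 139 days: 139 × $10,970 = $1,524,830
Remaining days: (239 − 139) × $24,500 = $2,450,000
Per-day component: $1,524,830 + $2,450,000 = $3,974,830
Base plus per-day: $51,850 + $3,974,830 = $4,026,680
The violation was not knowing: no 150% increase.
Cap at $6,854,300: $4,026,680 is within the cap, no reduction.
Minimum $1,690,400: $4,026,680 meets the minimum, no increase.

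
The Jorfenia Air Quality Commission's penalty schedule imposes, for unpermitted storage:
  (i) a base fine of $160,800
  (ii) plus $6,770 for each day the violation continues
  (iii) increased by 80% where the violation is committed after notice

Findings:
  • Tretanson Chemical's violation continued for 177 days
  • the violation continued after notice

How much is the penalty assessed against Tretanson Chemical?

Per-day component: 177 × $6,770 = $1,198,290
Base plus per-day: $160,800 + $1,198,290 = $1,359,090
Enhancement: 80% of $1,359,090 = $1,087,272
Enhanced fine: $1,359,090 + $1,087,272 = $2,446,362

Civil penalty: $2,446,362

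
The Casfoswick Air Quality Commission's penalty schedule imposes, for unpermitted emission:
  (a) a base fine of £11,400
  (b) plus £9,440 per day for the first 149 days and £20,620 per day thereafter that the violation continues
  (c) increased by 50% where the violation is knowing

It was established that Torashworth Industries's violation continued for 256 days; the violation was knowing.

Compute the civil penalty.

First 149 days: 149 × £9,440 = £1,406,560
Remaining days: (256 − 149) × £20,620 = £2,206,340
Per-day component: £1,406,560 + £2,206,340 = £3,612,900
Base plus per-day: £11,400 + £3,612,900 = £3,624,300
Enhancement: 50% of £3,624,300 = £1,812,150
Enhanced fine: £3,624,300 + £1,812,150 = £5,436,450

£5,436,450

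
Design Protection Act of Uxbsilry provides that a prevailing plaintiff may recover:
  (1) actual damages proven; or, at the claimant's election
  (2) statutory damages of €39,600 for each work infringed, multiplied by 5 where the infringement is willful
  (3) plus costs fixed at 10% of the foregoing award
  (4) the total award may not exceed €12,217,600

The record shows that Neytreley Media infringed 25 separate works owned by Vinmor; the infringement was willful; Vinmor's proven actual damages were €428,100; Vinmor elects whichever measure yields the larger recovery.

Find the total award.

€5,445,000

Statutory damages: 25 × €39,600 = €990,000
Multiplied by 5: 5 × €990,000 = €4,950,000
Greater of actual damages (€428,100) or enhanced statutory damages (€4,950,000): €4,950,000
Costs: 10% of €4,950,000 = €495,000
Award plus costs: €4,950,000 + €495,000 = €5,445,000
Cap at €12,217,600: €5,445,000 is within the cap, no reduction.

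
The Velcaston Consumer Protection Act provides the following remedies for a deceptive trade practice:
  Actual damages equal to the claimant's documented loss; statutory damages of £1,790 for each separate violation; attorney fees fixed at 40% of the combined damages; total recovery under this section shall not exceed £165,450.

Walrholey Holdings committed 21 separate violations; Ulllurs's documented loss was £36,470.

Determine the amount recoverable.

£103,684

Statutory damages: 21 × £1,790 = £37,590
Combined damages: £36,470 + £37,590 = £74,060
Attorney fees: 40% of £74,060 = £29,624
Total before cap: £74,060 + £29,624 = £103,684
Cap at £165,450: £103,684 is within the cap, no reduction.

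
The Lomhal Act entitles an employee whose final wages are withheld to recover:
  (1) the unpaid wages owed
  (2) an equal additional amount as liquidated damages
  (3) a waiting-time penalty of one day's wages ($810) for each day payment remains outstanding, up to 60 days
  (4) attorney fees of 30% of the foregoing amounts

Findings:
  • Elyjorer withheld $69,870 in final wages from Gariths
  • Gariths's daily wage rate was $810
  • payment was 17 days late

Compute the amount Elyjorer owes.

$199,563

Liquidated damages (equal amount): $69,870
Penalty days: min(17, 60) = 17
Waiting-time penalty: 17 × $810 = $13,770
Subtotal: $69,870 + $69,870 + $13,770 = $153,510
Attorney fees: 30% of $153,510 = $46,053
Total award: $153,510 + $46,053 = $199,563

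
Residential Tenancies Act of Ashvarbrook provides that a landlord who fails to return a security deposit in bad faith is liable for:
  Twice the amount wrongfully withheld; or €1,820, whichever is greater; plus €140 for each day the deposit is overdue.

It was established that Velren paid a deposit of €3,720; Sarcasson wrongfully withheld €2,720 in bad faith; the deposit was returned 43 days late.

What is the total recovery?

Doubled: 2 × €2,720 = €5,440
Minimum €1,820: €5,440 meets the minimum, no increase.
Late-return penalty: 43 × €140 = €6,020
Damages plus late penalty: €5,440 + €6,020 = €11,460

€11,460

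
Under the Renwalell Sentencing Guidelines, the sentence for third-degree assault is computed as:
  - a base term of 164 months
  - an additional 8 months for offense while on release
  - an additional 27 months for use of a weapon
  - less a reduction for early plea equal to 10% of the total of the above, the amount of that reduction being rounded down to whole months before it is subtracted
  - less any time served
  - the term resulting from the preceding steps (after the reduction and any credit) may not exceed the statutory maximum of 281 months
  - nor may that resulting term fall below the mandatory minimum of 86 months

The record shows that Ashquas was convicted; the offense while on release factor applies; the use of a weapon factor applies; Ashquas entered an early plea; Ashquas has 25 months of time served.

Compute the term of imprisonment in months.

155 months

Offense while on release enhancement: +8 months
Use of a weapon enhancement: +27 months
Adjusted term: 164 months + 8 months + 27 months = 199 months
Early plea reduction: 10% of 199 months = 19 months (rounded down)
After reduction: 199 − 19 = 180 months
Less time served: 180 months − 25 months = 155 months
Cap at 281 months: 155 months is within the cap, no reduction.
Minimum 86 months: 155 months meets the minimum, no increase.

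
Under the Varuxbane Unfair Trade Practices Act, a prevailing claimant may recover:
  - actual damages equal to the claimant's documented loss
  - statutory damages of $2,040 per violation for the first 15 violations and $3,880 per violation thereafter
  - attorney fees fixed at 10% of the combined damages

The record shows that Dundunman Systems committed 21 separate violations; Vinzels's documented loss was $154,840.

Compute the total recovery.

First 15 violations: 15 × $2,040 = $30,600
Remaining violations: (21 − 15) × $3,880 = $23,280
Statutory damages: $30,600 + $23,280 = $53,880
Combined damages: $154,840 + $53,880 = $208,720
Attorney fees: 10% of $208,720 = $20,872
Total recovery: $208,720 + $20,872 = $229,592

$229,592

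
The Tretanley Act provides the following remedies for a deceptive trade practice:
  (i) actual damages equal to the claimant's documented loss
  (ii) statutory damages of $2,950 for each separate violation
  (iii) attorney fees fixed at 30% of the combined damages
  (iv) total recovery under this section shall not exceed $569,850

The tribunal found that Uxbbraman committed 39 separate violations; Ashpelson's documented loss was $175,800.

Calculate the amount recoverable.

Statutory damages: 39 × $2,950 = $115,050
Combined damages: $175,800 + $115,050 = $290,850
Attorney fees: 30% of $290,850 = $87,255
Total before cap: $290,850 + $87,255 = $378,105
Cap at $569,850: $378,105 is within the cap, no reduction.

$378,105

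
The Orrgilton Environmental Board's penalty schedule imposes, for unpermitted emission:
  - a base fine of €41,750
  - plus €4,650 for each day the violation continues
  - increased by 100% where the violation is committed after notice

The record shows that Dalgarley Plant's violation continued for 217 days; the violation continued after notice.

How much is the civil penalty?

Per-day component: 217 × €4,650 = €1,009,050
Base plus per-day: €41,750 + €1,009,050 = €1,050,800
Enhancement: 100% of €1,050,800 = €1,050,800
Enhanced fine: €1,050,800 + €1,050,800 = €2,101,600

€2,101,600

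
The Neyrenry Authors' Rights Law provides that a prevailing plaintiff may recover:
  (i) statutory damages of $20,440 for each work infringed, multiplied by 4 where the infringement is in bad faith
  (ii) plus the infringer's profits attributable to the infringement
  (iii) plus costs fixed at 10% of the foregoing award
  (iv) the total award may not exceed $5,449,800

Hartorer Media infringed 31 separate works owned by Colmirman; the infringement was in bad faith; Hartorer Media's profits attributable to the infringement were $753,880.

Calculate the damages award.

$3,617,284

Statutory damages: 31 × $20,440 = $633,640
Multiplied by 4: 4 × $633,640 = $2,534,560
Combined award: $2,534,560 + $753,880 = $3,288,440
Costs: 10% of $3,288,440 = $328,844
Award plus costs: $3,288,440 + $328,844 = $3,617,284
Cap at $5,449,800: $3,617,284 is within the cap, no reduction.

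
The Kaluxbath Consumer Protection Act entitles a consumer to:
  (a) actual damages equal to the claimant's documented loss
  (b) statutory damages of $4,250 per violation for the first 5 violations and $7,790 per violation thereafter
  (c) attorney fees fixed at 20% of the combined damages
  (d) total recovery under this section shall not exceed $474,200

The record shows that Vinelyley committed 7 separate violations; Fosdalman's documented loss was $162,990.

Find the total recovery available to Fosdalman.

$239,784

First 5 violations: 5 × $4,250 = $21,250
Remaining violations: (7 − 5) × $7,790 = $15,580
Statutory damages: $21,250 + $15,580 = $36,830
Combined damages: $162,990 + $36,830 = $199,820
Attorney fees: 20% of $199,820 = $39,964
Total before cap: $199,820 + $39,964 = $239,784
Cap at $474,200: $239,784 is within the cap, no reduction.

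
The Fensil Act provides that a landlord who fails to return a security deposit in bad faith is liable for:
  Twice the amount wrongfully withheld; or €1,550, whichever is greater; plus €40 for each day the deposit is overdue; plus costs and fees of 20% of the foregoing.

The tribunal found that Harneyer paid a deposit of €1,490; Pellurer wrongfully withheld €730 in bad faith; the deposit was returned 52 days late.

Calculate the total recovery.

Doubled: 2 × €730 = €1,460
Minimum €1,550: €1,460 is below the minimum → €1,550
Late-return penalty: 52 × €40 = €2,080
Damages plus late penalty: €1,550 + €2,080 = €3,630
Costs and fees: 20% of €3,630 = €726
Total recovery: €3,630 + €726 = €4,356

€4,356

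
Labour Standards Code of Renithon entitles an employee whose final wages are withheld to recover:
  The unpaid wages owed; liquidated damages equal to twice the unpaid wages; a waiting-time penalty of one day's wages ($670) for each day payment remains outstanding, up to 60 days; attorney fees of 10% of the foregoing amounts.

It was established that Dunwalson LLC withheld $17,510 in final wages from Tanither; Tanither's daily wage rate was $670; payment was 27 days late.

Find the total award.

Total award: $77,682

Doubled: 2 × $17,510 = $35,020
Penalty days: min(27, 60) = 27
Waiting-time penalty: 27 × $670 = $18,090
Subtotal: $17,510 + $35,020 + $18,090 = $70,620
Attorney fees: 10% of $70,620 = $7,062
Total award: $70,620 + $7,062 = $77,682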